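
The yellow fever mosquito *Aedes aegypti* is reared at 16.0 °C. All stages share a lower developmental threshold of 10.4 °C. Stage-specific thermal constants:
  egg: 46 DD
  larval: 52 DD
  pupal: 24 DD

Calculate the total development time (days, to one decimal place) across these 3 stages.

Daily accumulation at 16.0 °C = 16.0 − 10.4 = 5.6 DD/day.
Total K = 46 + 52 + 24 = 122 DD.
Total duration = 122 / 5.6 = 21.786 ≈ 21.8 days.

21.8 days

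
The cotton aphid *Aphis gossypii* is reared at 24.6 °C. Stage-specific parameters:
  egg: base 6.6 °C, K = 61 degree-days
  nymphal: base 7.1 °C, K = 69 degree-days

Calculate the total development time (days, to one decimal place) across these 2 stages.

egg: 61 / (24.6 − 6.6) = 61 / 18.0 = 3.389 d.
nymphal: 69 / (24.6 − 7.1) = 69 / 17.5 = 3.943 d.
Sum = 7.332 ≈ 7.3 days.

7.3 days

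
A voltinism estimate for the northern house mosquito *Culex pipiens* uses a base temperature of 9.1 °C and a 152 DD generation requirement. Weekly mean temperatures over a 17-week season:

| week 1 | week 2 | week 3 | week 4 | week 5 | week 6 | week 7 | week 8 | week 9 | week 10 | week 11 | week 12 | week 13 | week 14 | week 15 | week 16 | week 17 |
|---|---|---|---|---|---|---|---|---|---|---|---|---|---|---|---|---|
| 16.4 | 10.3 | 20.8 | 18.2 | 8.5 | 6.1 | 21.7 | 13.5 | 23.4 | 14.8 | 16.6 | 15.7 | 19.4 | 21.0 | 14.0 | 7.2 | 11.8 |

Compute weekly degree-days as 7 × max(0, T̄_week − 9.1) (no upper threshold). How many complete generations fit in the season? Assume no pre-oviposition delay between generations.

Weekly DD (7 × max(0, T̄ − 9.1)): 51.1, 8.4, 81.9, 63.7, 0.0, 0.0, 88.2, 30.8, 100.1, 39.9, 52.5, 46.2, 72.1, 83.3, 34.3, 0.0, 18.9.
Season total = 771.4 DD.
Complete generations = ⌊771.4 / 152⌋ = 5.

5 generations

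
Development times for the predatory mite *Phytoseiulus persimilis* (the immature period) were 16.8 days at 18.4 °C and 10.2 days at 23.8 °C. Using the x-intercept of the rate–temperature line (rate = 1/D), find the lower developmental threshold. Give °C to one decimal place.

Equal thermal constants: D₁(T₁ − T_b) = D₂(T₂ − T_b).
16.8·(18.4 − T_b) = 10.2·(23.8 − T_b)
T_b = (16.8·18.4 − 10.2·23.8) / (16.8 − 10.2) = 66.36 / 6.6 = 10.055 °C ≈ 10.1 °C.

10.1 °C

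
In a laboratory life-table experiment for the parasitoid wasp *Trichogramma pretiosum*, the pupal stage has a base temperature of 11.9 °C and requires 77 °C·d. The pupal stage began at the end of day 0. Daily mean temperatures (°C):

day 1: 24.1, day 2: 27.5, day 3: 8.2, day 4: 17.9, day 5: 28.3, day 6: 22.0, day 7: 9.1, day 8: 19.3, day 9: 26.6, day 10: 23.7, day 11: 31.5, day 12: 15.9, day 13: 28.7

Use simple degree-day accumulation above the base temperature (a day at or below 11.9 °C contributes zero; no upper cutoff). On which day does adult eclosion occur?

day 9

Daily DD above 11.9 °C: 12.2, 15.6, 0.0, 6.0, 16.4, 10.1, 0.0, 7.4, 14.7, 11.8, 19.6, 4.0, 16.8.
Cumulative: 12.2, 27.8, 27.8, 33.8, 50.2, 60.3, 60.3, 67.7, 82.4, 94.2, 113.8, 117.8, 134.6.
The total first reaches 77 DD on day 9.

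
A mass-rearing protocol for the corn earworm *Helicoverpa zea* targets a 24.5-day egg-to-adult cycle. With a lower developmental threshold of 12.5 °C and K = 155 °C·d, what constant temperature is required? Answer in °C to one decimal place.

Required daily accumulation = 155 / 24.5 = 6.327 DD/day.
T = T_base + 6.327 = 12.5 + 6.327 = 18.827 ≈ 18.8 °C.

18.8 °C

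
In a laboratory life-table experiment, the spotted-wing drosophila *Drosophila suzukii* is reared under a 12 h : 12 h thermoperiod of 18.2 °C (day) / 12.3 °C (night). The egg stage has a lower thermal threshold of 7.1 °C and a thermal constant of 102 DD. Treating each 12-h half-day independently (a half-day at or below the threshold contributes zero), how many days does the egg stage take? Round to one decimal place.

Day half: max(0, 18.2 − 7.1) × 0.5 = 11.1 × 0.5 = 5.55 DD.
Night half: max(0, 12.3 − 7.1) × 0.5 = 5.2 × 0.5 = 2.60 DD.
Per 24 h: 8.15 DD/day.
Duration = 102 / 8.15 = 12.515 ≈ 12.5 days.

12.5 days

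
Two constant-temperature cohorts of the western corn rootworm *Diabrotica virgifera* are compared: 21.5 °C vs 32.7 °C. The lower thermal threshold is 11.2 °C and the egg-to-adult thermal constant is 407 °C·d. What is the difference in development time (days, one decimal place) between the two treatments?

At 21.5 °C: 407 / (21.5 − 11.2) = 407 / 10.3 = 39.515 d.
At 32.7 °C: 407 / (32.7 − 11.2) = 407 / 21.5 = 18.930 d.
Difference = |39.515 − 18.930| = 20.584 ≈ 20.6 days.

20.6 days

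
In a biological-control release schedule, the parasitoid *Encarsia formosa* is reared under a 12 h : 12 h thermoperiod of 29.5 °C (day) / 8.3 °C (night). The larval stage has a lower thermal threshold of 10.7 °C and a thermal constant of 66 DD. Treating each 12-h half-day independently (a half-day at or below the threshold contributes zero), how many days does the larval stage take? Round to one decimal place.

7.0 days

Day half: max(0, 29.5 − 10.7) × 0.5 = 18.8 × 0.5 = 9.40 DD.
Night half: max(0, 8.3 − 10.7) × 0.5 = 0.0 × 0.5 = 0.00 DD.
Per 24 h: 9.40 DD/day.
Duration = 66 / 9.40 = 7.021 ≈ 7.0 days.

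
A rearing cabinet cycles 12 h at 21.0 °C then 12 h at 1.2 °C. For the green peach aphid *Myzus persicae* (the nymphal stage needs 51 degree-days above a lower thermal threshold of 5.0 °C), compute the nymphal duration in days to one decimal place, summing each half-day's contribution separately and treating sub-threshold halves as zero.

6.4 days

Day half: max(0, 21.0 − 5.0) × 0.5 = 16.0 × 0.5 = 8.00 DD.
Night half: max(0, 1.2 − 5.0) × 0.5 = 0.0 × 0.5 = 0.00 DD.
Per 24 h: 8.00 DD/day.
Duration = 51 / 8.00 = 6.375 ≈ 6.4 days.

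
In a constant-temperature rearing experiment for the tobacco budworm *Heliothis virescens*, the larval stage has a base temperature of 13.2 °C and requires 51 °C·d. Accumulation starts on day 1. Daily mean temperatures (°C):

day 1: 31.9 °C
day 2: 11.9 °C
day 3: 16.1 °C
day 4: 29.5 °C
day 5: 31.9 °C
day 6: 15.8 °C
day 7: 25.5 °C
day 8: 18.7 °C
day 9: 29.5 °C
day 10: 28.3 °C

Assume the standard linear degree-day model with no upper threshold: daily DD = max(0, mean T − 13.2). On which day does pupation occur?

Daily DD above 13.2 °C: 18.7, 0.0, 2.9, 16.3, 18.7, 2.6, 12.3, 5.5, 16.3, 15.1.
Cumulative: 18.7, 18.7, 21.6, 37.9, 56.6, 59.2, 71.5, 77.0, 93.3, 108.4.
The total first reaches 51 DD on day 5.

day 5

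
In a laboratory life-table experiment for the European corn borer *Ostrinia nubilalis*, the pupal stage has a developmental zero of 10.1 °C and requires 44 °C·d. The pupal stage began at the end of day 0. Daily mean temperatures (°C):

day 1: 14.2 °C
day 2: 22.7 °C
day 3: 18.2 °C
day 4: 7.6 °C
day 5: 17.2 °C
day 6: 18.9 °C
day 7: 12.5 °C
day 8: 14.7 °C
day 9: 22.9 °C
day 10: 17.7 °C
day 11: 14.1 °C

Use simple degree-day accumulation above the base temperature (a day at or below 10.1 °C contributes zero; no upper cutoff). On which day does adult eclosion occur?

day 8

Daily DD above 10.1 °C: 4.1, 12.6, 8.1, 0.0, 7.1, 8.8, 2.4, 4.6, 12.8, 7.6, 4.0.
Cumulative: 4.1, 16.7, 24.8, 24.8, 31.9, 40.7, 43.1, 47.7, 60.5, 68.1, 72.1.
The total first reaches 44 DD on day 8.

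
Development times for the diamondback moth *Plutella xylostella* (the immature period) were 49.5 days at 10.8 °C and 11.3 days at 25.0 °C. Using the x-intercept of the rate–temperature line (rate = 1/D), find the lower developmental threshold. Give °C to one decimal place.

Linear rate model ⇒ the product D·(T − T_b) is constant across temperatures.
49.5·(10.8 − T_b) = 11.3·(25.0 − T_b)
T_b = (49.5·10.8 − 11.3·25.0) / (49.5 − 11.3) = 252.10 / 38.2 = 6.599 °C ≈ 6.6 °C.

6.6 °C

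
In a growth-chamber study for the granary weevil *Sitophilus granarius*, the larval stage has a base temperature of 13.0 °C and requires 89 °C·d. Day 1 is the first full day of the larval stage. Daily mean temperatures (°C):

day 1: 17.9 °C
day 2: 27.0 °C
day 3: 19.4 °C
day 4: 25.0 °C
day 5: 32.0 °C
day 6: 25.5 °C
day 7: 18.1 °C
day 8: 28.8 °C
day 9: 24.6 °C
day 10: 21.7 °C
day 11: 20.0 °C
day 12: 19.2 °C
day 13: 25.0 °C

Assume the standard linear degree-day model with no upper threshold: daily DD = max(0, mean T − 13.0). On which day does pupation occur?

Daily DD above 13.0 °C: 4.9, 14.0, 6.4, 12.0, 19.0, 12.5, 5.1, 15.8, 11.6, 8.7, 7.0, 6.2, 12.0.
Cumulative: 4.9, 18.9, 25.3, 37.3, 56.3, 68.8, 73.9, 89.7, 101.3, 110.0, 117.0, 123.2, 135.2.
The total first reaches 89 DD on day 8.

day 8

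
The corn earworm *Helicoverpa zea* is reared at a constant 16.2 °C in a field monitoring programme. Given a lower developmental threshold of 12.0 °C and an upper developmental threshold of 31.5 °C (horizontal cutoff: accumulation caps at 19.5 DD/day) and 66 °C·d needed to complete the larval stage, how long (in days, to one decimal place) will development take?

Daily accumulation = 16.2 − 12.0 = 4.2 DD/day.
Duration = 66 / 4.2 = 15.714 ≈ 15.7 days.

15.7 days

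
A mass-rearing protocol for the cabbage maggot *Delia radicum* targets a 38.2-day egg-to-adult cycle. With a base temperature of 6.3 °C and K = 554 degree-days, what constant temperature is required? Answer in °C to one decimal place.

Required daily accumulation = 554 / 38.2 = 14.503 DD/day.
T = T_base + 14.503 = 6.3 + 14.503 = 20.803 ≈ 20.8 °C.

20.8 °C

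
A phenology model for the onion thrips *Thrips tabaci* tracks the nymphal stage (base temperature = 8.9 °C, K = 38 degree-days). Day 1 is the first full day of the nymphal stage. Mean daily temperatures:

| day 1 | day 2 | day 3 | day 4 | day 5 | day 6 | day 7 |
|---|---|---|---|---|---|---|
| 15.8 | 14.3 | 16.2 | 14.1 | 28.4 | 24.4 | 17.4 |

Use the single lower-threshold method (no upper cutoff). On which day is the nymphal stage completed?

Daily DD above 8.9 °C: 6.9, 5.4, 7.3, 5.2, 19.5, 15.5, 8.5.
Cumulative: 6.9, 12.3, 19.6, 24.8, 44.3, 59.8, 68.3.
The total first reaches 38 DD on day 5.

day 5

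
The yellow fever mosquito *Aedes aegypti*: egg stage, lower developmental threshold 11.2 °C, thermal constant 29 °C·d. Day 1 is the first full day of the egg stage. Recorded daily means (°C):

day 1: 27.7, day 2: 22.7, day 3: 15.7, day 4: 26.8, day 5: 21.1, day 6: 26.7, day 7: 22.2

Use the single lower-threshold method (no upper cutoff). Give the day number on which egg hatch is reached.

day 3

Daily DD above 11.2 °C: 16.5, 11.5, 4.5, 15.6, 9.9, 15.5, 11.0.
Cumulative: 16.5, 28.0, 32.5, 48.1, 58.0, 73.5, 84.5.
The total first reaches 29 DD on day 3.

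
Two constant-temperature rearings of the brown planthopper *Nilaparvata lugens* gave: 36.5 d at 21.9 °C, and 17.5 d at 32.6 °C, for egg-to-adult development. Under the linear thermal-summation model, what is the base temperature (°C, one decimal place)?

12.0 °C

Under the model K = D·(T − T_b), so D₁·(T₁ − T_b) = D₂·(T₂ − T_b).
36.5·(21.9 − T_b) = 17.5·(32.6 − T_b)
T_b = (36.5·21.9 − 17.5·32.6) / (36.5 − 17.5) = 228.85 / 19.0 = 12.045 °C ≈ 12.0 °C.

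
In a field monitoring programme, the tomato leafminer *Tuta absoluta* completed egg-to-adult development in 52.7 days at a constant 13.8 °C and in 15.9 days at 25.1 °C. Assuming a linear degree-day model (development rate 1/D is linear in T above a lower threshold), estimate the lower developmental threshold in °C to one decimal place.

Linear rate model ⇒ the product D·(T − T_b) is constant across temperatures.
52.7·(13.8 − T_b) = 15.9·(25.1 − T_b)
T_b = (52.7·13.8 − 15.9·25.1) / (52.7 − 15.9) = 328.17 / 36.8 = 8.918 °C ≈ 8.9 °C.

8.9 °C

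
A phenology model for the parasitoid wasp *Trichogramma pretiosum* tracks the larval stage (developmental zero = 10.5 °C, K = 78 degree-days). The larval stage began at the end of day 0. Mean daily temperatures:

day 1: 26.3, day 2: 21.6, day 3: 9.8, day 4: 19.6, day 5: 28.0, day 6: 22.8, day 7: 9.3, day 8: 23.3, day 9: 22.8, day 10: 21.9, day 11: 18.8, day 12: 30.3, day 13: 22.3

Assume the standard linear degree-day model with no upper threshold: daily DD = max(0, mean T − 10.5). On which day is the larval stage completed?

Daily DD above 10.5 °C: 15.8, 11.1, 0.0, 9.1, 17.5, 12.3, 0.0, 12.8, 12.3, 11.4, 8.3, 19.8, 11.8.
Cumulative: 15.8, 26.9, 26.9, 36.0, 53.5, 65.8, 65.8, 78.6, 90.9, 102.3, 110.6, 130.4, 142.2.
The total first reaches 78 DD on day 8.

day 8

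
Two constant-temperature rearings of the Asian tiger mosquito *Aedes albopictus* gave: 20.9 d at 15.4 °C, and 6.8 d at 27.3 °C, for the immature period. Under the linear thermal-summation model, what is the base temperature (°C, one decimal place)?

9.7 °C

Under the model K = D·(T − T_b), so D₁·(T₁ − T_b) = D₂·(T₂ − T_b).
20.9·(15.4 − T_b) = 6.8·(27.3 − T_b)
T_b = (20.9·15.4 − 6.8·27.3) / (20.9 − 6.8) = 136.22 / 14.1 = 9.661 °C ≈ 9.7 °C.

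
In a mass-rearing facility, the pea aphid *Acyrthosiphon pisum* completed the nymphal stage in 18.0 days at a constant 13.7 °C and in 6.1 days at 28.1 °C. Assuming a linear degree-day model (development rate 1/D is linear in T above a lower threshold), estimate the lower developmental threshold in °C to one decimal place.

Under the model K = D·(T − T_b), so D₁·(T₁ − T_b) = D₂·(T₂ − T_b).
18.0·(13.7 − T_b) = 6.1·(28.1 − T_b)
T_b = (18.0·13.7 − 6.1·28.1) / (18.0 − 6.1) = 75.19 / 11.9 = 6.318 °C ≈ 6.3 °C.

6.3 °C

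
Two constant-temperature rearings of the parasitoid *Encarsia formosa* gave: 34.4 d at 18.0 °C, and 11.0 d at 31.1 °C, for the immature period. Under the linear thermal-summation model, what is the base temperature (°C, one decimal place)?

Linear rate model ⇒ the product D·(T − T_b) is constant across temperatures.
34.4·(18.0 − T_b) = 11.0·(31.1 − T_b)
T_b = (34.4·18.0 − 11.0·31.1) / (34.4 − 11.0) = 277.10 / 23.4 = 11.842 °C ≈ 11.8 °C.

11.8 °C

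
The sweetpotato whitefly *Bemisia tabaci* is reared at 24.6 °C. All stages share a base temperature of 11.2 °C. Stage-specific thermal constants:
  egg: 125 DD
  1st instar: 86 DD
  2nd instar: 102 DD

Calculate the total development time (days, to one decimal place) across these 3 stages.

23.4 days

Daily accumulation at 24.6 °C = 24.6 − 11.2 = 13.4 DD/day.
Total K = 125 + 86 + 102 = 313 DD.
Total duration = 313 / 13.4 = 23.358 ≈ 23.4 days.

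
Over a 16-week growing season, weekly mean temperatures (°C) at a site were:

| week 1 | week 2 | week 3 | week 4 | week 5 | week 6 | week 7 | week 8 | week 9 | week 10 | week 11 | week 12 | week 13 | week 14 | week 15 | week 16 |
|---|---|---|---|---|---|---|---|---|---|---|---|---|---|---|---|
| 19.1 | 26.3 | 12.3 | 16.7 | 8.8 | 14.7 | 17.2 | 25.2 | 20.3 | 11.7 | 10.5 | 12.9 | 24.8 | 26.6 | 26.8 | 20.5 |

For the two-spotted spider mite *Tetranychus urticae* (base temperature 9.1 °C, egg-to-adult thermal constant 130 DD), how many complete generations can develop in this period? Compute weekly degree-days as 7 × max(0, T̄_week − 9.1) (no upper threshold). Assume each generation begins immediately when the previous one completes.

8 generations

Weekly DD (7 × max(0, T̄ − 9.1)): 70.0, 120.4, 22.4, 53.2, 0.0, 39.2, 56.7, 112.7, 78.4, 18.2, 9.8, 26.6, 109.9, 122.5, 123.9, 79.8.
Season total = 1043.7 DD.
Complete generations = ⌊1043.7 / 130⌋ = 8.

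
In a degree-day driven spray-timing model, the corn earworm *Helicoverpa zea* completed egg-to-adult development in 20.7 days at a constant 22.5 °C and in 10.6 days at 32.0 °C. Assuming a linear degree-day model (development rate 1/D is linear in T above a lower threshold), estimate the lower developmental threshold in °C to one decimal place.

Under the model K = D·(T − T_b), so D₁·(T₁ − T_b) = D₂·(T₂ − T_b).
20.7·(22.5 − T_b) = 10.6·(32.0 − T_b)
T_b = (20.7·22.5 − 10.6·32.0) / (20.7 − 10.6) = 126.55 / 10.1 = 12.530 °C ≈ 12.5 °C.

12.5 °C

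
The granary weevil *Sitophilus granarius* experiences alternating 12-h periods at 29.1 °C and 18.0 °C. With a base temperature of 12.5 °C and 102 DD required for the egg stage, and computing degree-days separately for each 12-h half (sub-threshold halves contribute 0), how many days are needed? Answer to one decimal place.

9.2 days

Day half: max(0, 29.1 − 12.5) × 0.5 = 16.6 × 0.5 = 8.30 DD.
Night half: max(0, 18.0 − 12.5) × 0.5 = 5.5 × 0.5 = 2.75 DD.
Per 24 h: 11.05 DD/day.
Duration = 102 / 11.05 = 9.231 ≈ 9.2 days.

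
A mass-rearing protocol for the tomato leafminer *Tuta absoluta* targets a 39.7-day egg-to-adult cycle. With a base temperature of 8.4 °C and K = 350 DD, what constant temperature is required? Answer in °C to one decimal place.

17.2 °C

Required daily accumulation = 350 / 39.7 = 8.816 DD/day.
T = T_base + 8.816 = 8.4 + 8.816 = 17.216 ≈ 17.2 °C.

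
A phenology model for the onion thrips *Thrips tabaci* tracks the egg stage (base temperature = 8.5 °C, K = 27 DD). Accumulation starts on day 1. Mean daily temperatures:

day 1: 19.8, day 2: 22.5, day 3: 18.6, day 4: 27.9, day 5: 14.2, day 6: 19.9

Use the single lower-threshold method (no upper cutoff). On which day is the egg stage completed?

day 3

Daily DD above 8.5 °C: 11.3, 14.0, 10.1, 19.4, 5.7, 11.4.
Cumulative: 11.3, 25.3, 35.4, 54.8, 60.5, 71.9.
The total first reaches 27 DD on day 3.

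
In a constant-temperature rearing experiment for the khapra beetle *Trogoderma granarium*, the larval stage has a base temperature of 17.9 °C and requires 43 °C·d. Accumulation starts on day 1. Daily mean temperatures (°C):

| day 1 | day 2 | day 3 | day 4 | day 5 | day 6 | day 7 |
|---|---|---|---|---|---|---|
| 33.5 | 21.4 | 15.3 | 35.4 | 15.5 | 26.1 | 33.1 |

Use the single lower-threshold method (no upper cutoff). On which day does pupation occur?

Daily DD above 17.9 °C: 15.6, 3.5, 0.0, 17.5, 0.0, 8.2, 15.2.
Cumulative: 15.6, 19.1, 19.1, 36.6, 36.6, 44.8, 60.0.
The total first reaches 43 DD on day 6.

day 6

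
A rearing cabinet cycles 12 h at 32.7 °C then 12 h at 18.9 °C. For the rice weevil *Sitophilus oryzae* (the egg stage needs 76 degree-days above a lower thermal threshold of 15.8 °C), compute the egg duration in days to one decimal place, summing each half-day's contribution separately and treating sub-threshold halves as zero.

7.6 days

Day half: max(0, 32.7 − 15.8) × 0.5 = 16.9 × 0.5 = 8.45 DD.
Night half: max(0, 18.9 − 15.8) × 0.5 = 3.1 × 0.5 = 1.55 DD.
Per 24 h: 10.00 DD/day.
Duration = 76 / 10.00 = 7.600 ≈ 7.6 days.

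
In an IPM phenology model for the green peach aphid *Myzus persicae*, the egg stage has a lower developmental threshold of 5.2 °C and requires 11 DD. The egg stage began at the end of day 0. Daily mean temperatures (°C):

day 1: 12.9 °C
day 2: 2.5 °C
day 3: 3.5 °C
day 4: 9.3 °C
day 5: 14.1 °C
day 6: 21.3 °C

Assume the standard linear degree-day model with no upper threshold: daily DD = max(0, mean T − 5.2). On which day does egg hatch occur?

day 4

Daily DD above 5.2 °C: 7.7, 0.0, 0.0, 4.1, 8.9, 16.1.
Cumulative: 7.7, 7.7, 7.7, 11.8, 20.7, 36.8.
The total first reaches 11 DD on day 4.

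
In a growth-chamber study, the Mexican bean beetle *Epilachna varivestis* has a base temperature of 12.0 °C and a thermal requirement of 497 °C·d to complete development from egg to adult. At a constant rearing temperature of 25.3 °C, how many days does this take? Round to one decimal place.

Daily accumulation = 25.3 − 12.0 = 13.3 DD/day.
Duration = 497 / 13.3 = 37.368 ≈ 37.4 days.

37.4 days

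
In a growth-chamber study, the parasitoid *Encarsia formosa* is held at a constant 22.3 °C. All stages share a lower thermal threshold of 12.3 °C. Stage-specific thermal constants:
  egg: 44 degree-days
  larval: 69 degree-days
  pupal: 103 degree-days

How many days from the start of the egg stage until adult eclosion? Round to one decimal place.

21.6 days

Daily accumulation at 22.3 °C = 22.3 − 12.3 = 10.0 DD/day.
Total K = 44 + 69 + 103 = 216 DD.
Total duration = 216 / 10.0 = 21.600 ≈ 21.6 days.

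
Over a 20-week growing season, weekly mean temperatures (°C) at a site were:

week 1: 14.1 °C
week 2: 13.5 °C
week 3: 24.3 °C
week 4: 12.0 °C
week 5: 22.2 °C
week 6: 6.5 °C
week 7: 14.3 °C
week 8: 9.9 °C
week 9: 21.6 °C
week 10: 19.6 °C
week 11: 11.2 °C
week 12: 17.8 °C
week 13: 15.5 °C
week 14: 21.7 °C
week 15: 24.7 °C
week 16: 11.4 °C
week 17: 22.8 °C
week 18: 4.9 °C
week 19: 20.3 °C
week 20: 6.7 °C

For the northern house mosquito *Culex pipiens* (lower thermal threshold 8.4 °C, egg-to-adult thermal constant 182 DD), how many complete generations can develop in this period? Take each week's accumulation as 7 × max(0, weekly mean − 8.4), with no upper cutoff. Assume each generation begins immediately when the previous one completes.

Weekly DD (7 × max(0, T̄ − 8.4)): 39.9, 35.7, 111.3, 25.2, 96.6, 0.0, 41.3, 10.5, 92.4, 78.4, 19.6, 65.8, 49.7, 93.1, 114.1, 21.0, 100.8, 0.0, 83.3, 0.0.
Season total = 1078.7 DD.
Complete generations = ⌊1078.7 / 182⌋ = 5.

5 generations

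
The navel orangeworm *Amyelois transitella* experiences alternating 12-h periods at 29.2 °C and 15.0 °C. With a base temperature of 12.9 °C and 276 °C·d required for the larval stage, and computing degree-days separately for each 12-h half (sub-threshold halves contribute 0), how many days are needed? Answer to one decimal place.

30.0 days

Day half: max(0, 29.2 − 12.9) × 0.5 = 16.3 × 0.5 = 8.15 DD.
Night half: max(0, 15.0 − 12.9) × 0.5 = 2.1 × 0.5 = 1.05 DD.
Per 24 h: 9.20 DD/day.
Duration = 276 / 9.20 = 30.000 ≈ 30.0 days.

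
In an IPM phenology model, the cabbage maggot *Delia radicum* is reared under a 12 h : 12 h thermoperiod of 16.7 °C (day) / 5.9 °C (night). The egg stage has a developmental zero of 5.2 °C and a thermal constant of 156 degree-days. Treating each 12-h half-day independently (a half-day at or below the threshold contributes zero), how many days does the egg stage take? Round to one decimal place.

25.6 days

Day half: max(0, 16.7 − 5.2) × 0.5 = 11.5 × 0.5 = 5.75 DD.
Night half: max(0, 5.9 − 5.2) × 0.5 = 0.7 × 0.5 = 0.35 DD.
Per 24 h: 6.10 DD/day.
Duration = 156 / 6.10 = 25.574 ≈ 25.6 days.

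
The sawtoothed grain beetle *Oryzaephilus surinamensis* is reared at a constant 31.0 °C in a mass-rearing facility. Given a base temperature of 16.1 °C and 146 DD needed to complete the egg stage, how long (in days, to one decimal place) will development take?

Daily accumulation = 31.0 − 16.1 = 14.9 DD/day.
Duration = 146 / 14.9 = 9.799 ≈ 9.8 days.

9.8 days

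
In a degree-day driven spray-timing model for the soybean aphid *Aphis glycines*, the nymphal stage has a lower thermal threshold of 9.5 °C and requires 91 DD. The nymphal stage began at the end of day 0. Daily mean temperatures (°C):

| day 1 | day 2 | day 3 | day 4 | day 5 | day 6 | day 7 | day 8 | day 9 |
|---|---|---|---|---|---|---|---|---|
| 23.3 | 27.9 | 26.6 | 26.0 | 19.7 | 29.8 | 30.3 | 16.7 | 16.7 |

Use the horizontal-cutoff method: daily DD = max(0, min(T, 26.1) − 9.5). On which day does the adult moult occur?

Daily DD above 9.5 °C (capped at 16.6): 13.8, 16.6, 16.6, 16.5, 10.2, 16.6, 16.6, 7.2, 7.2.
Cumulative: 13.8, 30.4, 47.0, 63.5, 73.7, 90.3, 106.9, 114.1, 121.3.
The total first reaches 91 DD on day 7.

day 7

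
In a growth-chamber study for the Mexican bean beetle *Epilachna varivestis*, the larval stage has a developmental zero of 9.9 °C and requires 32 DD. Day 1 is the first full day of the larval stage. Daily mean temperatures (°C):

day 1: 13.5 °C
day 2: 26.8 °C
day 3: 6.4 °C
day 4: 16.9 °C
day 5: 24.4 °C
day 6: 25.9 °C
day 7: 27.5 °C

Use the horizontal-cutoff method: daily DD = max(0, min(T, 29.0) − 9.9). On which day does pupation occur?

day 5

Daily DD above 9.9 °C (capped at 19.1): 3.6, 16.9, 0.0, 7.0, 14.5, 16.0, 17.6.
Cumulative: 3.6, 20.5, 20.5, 27.5, 42.0, 58.0, 75.6.
The total first reaches 32 DD on day 5.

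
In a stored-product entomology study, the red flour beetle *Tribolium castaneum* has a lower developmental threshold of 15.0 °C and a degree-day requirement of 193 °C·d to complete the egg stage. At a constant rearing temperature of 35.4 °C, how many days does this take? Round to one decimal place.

9.5 days

Daily accumulation = 35.4 − 15.0 = 20.4 DD/day.
Duration = 193 / 20.4 = 9.461 ≈ 9.5 days.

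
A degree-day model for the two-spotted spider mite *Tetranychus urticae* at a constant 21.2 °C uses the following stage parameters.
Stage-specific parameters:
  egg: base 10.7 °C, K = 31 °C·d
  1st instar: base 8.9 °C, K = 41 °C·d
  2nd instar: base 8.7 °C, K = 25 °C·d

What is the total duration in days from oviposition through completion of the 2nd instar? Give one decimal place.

8.3 days

egg: 31 / (21.2 − 10.7) = 31 / 10.5 = 2.952 d.
1st instar: 41 / (21.2 − 8.9) = 41 / 12.3 = 3.333 d.
2nd instar: 25 / (21.2 − 8.7) = 25 / 12.5 = 2.000 d.
Sum = 8.286 ≈ 8.3 days.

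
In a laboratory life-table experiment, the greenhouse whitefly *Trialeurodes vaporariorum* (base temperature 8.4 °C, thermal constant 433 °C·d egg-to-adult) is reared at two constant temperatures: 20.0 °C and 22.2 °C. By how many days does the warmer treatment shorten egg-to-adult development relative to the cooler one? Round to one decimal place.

At 20.0 °C: 433 / (20.0 − 8.4) = 433 / 11.6 = 37.328 d.
At 22.2 °C: 433 / (22.2 − 8.4) = 433 / 13.8 = 31.377 d.
Difference = |37.328 − 31.377| = 5.951 ≈ 6.0 days.

6.0 days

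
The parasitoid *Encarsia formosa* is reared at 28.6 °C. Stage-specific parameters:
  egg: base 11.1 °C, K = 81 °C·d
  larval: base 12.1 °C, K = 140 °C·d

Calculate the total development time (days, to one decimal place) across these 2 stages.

13.1 days

egg: 81 / (28.6 − 11.1) = 81 / 17.5 = 4.629 d.
larval: 140 / (28.6 − 12.1) = 140 / 16.5 = 8.485 d.
Sum = 13.113 ≈ 13.1 days.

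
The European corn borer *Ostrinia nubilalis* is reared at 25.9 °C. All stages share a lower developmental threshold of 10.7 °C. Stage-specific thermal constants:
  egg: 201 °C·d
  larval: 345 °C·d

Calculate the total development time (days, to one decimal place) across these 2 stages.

35.9 days

Daily accumulation at 25.9 °C = 25.9 − 10.7 = 15.2 DD/day.
Total K = 201 + 345 = 546 DD.
Total duration = 546 / 15.2 = 35.921 ≈ 35.9 days.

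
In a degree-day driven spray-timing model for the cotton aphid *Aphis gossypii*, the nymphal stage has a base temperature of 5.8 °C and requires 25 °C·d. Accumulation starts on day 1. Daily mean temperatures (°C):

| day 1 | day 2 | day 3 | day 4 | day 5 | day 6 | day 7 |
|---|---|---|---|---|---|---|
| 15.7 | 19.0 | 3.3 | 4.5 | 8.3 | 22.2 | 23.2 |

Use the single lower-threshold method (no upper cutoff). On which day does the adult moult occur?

day 5

Daily DD above 5.8 °C: 9.9, 13.2, 0.0, 0.0, 2.5, 16.4, 17.4.
Cumulative: 9.9, 23.1, 23.1, 23.1, 25.6, 42.0, 59.4.
The total first reaches 25 DD on day 5.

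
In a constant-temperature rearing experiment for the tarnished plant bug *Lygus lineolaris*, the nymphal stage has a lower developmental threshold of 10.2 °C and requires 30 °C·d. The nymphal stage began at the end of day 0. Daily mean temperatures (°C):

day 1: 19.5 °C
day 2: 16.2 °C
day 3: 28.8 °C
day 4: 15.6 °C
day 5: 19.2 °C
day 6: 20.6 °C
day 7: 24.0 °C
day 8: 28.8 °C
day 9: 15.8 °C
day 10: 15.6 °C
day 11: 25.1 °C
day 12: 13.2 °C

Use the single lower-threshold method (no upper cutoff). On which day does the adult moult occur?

Daily DD above 10.2 °C: 9.3, 6.0, 18.6, 5.4, 9.0, 10.4, 13.8, 18.6, 5.6, 5.4, 14.9, 3.0.
Cumulative: 9.3, 15.3, 33.9, 39.3, 48.3, 58.7, 72.5, 91.1, 96.7, 102.1, 117.0, 120.0.
The total first reaches 30 DD on day 3.

day 3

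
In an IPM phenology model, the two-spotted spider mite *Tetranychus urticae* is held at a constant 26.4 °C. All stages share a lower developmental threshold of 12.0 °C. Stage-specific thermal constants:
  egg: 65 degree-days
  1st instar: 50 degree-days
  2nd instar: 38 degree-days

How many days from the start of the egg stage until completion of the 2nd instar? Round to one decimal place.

10.6 days

Daily accumulation at 26.4 °C = 26.4 − 12.0 = 14.4 DD/day.
Total K = 65 + 50 + 38 = 153 DD.
Total duration = 153 / 14.4 = 10.625 ≈ 10.6 days.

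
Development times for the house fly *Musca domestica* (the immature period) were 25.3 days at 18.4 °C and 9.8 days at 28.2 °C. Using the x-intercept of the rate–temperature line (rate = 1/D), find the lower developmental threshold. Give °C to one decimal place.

Linear rate model ⇒ the product D·(T − T_b) is constant across temperatures.
25.3·(18.4 − T_b) = 9.8·(28.2 − T_b)
T_b = (25.3·18.4 − 9.8·28.2) / (25.3 − 9.8) = 189.16 / 15.5 = 12.204 °C ≈ 12.2 °C.

12.2 °C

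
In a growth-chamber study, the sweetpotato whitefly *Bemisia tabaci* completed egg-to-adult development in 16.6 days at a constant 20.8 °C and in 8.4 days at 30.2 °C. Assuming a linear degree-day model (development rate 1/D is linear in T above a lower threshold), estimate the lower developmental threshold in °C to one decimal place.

Under the model K = D·(T − T_b), so D₁·(T₁ − T_b) = D₂·(T₂ − T_b).
16.6·(20.8 − T_b) = 8.4·(30.2 − T_b)
T_b = (16.6·20.8 − 8.4·30.2) / (16.6 − 8.4) = 91.60 / 8.2 = 11.171 °C ≈ 11.2 °C.

11.2 °C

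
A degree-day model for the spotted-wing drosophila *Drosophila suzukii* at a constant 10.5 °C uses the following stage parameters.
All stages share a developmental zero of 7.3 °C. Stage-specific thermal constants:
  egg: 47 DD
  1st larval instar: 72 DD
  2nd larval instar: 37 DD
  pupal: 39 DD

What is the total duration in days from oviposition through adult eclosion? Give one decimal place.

60.9 days

Daily accumulation at 10.5 °C = 10.5 − 7.3 = 3.2 DD/day.
Total K = 47 + 72 + 37 + 39 = 195 DD.
Total duration = 195 / 3.2 = 60.938 ≈ 60.9 days.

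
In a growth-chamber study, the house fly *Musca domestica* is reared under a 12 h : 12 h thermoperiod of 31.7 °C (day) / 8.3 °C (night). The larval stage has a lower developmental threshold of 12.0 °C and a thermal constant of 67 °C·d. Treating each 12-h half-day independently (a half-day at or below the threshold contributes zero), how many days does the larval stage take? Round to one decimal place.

Day half: max(0, 31.7 − 12.0) × 0.5 = 19.7 × 0.5 = 9.85 DD.
Night half: max(0, 8.3 − 12.0) × 0.5 = 0.0 × 0.5 = 0.00 DD.
Per 24 h: 9.85 DD/day.
Duration = 67 / 9.85 = 6.802 ≈ 6.8 days.

6.8 days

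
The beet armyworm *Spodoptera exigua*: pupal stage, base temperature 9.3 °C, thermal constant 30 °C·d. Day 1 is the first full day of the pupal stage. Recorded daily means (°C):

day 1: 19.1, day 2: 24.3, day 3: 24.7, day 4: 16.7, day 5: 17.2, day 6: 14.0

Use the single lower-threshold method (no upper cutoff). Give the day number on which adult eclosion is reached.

day 3

Daily DD above 9.3 °C: 9.8, 15.0, 15.4, 7.4, 7.9, 4.7.
Cumulative: 9.8, 24.8, 40.2, 47.6, 55.5, 60.2.
The total first reaches 30 DD on day 3.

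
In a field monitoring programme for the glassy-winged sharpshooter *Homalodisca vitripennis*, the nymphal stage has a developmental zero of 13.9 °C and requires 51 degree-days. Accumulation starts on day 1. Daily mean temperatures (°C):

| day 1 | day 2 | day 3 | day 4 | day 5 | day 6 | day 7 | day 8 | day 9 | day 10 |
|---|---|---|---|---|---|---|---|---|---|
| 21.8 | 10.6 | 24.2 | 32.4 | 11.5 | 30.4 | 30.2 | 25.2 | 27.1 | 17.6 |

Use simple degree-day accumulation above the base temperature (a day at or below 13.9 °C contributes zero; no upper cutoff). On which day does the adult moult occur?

Daily DD above 13.9 °C: 7.9, 0.0, 10.3, 18.5, 0.0, 16.5, 16.3, 11.3, 13.2, 3.7.
Cumulative: 7.9, 7.9, 18.2, 36.7, 36.7, 53.2, 69.5, 80.8, 94.0, 97.7.
The total first reaches 51 DD on day 6.

day 6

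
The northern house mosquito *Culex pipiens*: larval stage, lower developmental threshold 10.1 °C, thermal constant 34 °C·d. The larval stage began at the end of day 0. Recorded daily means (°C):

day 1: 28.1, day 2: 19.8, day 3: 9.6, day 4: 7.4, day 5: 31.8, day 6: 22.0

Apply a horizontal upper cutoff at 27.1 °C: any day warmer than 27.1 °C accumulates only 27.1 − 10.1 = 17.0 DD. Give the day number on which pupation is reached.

day 5

Daily DD above 10.1 °C (capped at 17.0): 17.0, 9.7, 0.0, 0.0, 17.0, 11.9.
Cumulative: 17.0, 26.7, 26.7, 26.7, 43.7, 55.6.
The total first reaches 34 DD on day 5.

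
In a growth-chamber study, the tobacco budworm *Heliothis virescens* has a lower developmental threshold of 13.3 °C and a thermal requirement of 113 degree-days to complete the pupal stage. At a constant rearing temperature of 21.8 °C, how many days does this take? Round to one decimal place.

Daily accumulation = 21.8 − 13.3 = 8.5 DD/day.
Duration = 113 / 8.5 = 13.294 ≈ 13.3 days.

13.3 days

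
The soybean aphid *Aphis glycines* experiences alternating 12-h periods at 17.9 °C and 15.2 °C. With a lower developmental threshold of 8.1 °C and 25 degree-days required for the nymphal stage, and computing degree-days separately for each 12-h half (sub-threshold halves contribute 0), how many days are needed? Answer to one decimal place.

Day half: max(0, 17.9 − 8.1) × 0.5 = 9.8 × 0.5 = 4.90 DD.
Night half: max(0, 15.2 − 8.1) × 0.5 = 7.1 × 0.5 = 3.55 DD.
Per 24 h: 8.45 DD/day.
Duration = 25 / 8.45 = 2.959 ≈ 3.0 days.

3.0 days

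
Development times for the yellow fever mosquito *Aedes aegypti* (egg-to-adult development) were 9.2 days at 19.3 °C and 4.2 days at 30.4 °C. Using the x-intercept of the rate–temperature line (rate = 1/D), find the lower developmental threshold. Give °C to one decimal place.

10.0 °C

Linear rate model ⇒ the product D·(T − T_b) is constant across temperatures.
9.2·(19.3 − T_b) = 4.2·(30.4 − T_b)
T_b = (9.2·19.3 − 4.2·30.4) / (9.2 − 4.2) = 49.88 / 5.0 = 9.976 °C ≈ 10.0 °C.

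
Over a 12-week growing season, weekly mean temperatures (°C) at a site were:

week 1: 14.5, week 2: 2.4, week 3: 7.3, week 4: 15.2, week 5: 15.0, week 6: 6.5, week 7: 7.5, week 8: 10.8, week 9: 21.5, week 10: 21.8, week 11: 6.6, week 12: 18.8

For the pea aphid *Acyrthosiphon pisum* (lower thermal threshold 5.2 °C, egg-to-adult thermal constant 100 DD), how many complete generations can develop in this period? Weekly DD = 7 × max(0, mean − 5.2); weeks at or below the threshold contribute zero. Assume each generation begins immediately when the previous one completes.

6 generations

Weekly DD (7 × max(0, T̄ − 5.2)): 65.1, 0.0, 14.7, 70.0, 68.6, 9.1, 16.1, 39.2, 114.1, 116.2, 9.8, 95.2.
Season total = 618.1 DD.
Complete generations = ⌊618.1 / 100⌋ = 6.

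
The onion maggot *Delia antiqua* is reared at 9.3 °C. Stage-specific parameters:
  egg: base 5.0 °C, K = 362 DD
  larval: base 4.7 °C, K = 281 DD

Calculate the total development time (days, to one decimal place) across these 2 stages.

egg: 362 / (9.3 − 5.0) = 362 / 4.3 = 84.186 d.
larval: 281 / (9.3 − 4.7) = 281 / 4.6 = 61.087 d.
Sum = 145.273 ≈ 145.3 days.

145.3 days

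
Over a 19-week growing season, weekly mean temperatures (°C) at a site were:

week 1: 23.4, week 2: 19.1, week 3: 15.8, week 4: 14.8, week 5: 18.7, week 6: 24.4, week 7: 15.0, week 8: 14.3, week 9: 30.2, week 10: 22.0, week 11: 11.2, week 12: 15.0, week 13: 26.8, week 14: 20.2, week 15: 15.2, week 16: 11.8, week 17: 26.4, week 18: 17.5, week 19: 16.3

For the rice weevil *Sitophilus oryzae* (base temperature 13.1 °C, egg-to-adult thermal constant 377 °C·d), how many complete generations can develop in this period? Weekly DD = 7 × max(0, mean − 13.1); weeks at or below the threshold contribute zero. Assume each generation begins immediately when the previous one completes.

Weekly DD (7 × max(0, T̄ − 13.1)): 72.1, 42.0, 18.9, 11.9, 39.2, 79.1, 13.3, 8.4, 119.7, 62.3, 0.0, 13.3, 95.9, 49.7, 14.7, 0.0, 93.1, 30.8, 22.4.
Season total = 786.8 DD.
Complete generations = ⌊786.8 / 377⌋ = 2.

2 generations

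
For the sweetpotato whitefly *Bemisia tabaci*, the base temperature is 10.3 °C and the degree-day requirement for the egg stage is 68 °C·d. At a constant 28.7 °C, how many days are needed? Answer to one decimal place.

Daily accumulation = 28.7 − 10.3 = 18.4 DD/day.
Duration = 68 / 18.4 = 3.696 ≈ 3.7 days.

3.7 days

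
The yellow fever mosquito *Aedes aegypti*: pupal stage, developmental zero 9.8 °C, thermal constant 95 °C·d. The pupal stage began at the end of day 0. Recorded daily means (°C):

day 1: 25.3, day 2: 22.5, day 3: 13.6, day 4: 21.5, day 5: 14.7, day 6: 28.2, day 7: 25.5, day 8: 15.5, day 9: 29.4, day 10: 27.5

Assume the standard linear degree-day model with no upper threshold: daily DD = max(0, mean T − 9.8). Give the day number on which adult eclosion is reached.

Daily DD above 9.8 °C: 15.5, 12.7, 3.8, 11.7, 4.9, 18.4, 15.7, 5.7, 19.6, 17.7.
Cumulative: 15.5, 28.2, 32.0, 43.7, 48.6, 67.0, 82.7, 88.4, 108.0, 125.7.
The total first reaches 95 DD on day 9.

day 9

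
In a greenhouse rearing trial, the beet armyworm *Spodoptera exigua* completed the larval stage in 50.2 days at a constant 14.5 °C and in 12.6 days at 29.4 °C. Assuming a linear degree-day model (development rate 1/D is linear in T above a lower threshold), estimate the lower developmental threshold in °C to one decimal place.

9.5 °C

Under the model K = D·(T − T_b), so D₁·(T₁ − T_b) = D₂·(T₂ − T_b).
50.2·(14.5 − T_b) = 12.6·(29.4 − T_b)
T_b = (50.2·14.5 − 12.6·29.4) / (50.2 − 12.6) = 357.46 / 37.6 = 9.507 °C ≈ 9.5 °C.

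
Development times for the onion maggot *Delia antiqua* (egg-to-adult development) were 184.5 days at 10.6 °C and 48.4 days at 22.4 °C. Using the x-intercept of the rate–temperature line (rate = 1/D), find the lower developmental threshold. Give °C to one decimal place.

Equal thermal constants: D₁(T₁ − T_b) = D₂(T₂ − T_b).
184.5·(10.6 − T_b) = 48.4·(22.4 − T_b)
T_b = (184.5·10.6 − 48.4·22.4) / (184.5 − 48.4) = 871.54 / 136.1 = 6.404 °C ≈ 6.4 °C.

6.4 °C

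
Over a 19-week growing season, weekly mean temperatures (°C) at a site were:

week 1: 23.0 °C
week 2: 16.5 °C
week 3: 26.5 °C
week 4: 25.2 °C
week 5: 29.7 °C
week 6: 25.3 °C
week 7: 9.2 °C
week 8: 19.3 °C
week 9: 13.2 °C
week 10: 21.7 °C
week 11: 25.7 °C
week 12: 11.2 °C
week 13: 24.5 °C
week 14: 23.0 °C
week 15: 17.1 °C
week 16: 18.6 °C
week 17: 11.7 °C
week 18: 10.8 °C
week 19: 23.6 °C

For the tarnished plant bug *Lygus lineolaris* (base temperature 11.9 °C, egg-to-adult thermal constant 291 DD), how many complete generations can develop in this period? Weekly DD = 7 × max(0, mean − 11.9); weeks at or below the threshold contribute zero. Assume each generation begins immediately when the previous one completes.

3 generations

Weekly DD (7 × max(0, T̄ − 11.9)): 77.7, 32.2, 102.2, 93.1, 124.6, 93.8, 0.0, 51.8, 9.1, 68.6, 96.6, 0.0, 88.2, 77.7, 36.4, 46.9, 0.0, 0.0, 81.9.
Season total = 1080.8 DD.
Complete generations = ⌊1080.8 / 291⌋ = 3.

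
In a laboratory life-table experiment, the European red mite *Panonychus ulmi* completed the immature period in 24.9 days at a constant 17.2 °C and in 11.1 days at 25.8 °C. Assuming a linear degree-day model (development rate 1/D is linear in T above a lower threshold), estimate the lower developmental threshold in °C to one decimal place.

Under the model K = D·(T − T_b), so D₁·(T₁ − T_b) = D₂·(T₂ − T_b).
24.9·(17.2 − T_b) = 11.1·(25.8 − T_b)
T_b = (24.9·17.2 − 11.1·25.8) / (24.9 − 11.1) = 141.90 / 13.8 = 10.283 °C ≈ 10.3 °C.

10.3 °C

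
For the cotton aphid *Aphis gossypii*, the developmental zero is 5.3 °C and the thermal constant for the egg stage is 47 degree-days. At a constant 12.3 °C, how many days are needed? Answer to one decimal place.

6.7 days

Daily accumulation = 12.3 − 5.3 = 7.0 DD/day.
Duration = 47 / 7.0 = 6.714 ≈ 6.7 days.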